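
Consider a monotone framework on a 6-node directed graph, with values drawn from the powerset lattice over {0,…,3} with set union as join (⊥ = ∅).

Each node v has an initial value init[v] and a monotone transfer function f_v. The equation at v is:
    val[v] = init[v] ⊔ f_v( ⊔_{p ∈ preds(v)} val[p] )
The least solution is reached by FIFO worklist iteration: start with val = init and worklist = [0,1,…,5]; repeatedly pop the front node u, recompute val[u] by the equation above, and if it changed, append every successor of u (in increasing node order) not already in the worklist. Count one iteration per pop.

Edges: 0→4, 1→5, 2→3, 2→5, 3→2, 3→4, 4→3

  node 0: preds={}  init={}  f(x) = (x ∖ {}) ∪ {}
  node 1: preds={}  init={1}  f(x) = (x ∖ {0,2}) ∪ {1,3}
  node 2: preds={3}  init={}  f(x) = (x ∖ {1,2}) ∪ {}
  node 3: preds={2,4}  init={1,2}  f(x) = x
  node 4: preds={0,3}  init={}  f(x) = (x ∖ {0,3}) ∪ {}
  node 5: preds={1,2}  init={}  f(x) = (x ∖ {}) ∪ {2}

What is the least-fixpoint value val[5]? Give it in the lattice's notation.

Worklist (7 pops):
  #1 pop 0: in={} → {} (no change)
  #2 pop 1: in={} → {1,3} (was {1}); enqueue []
  #3 pop 2: in={1,2} → {} (no change)
  #4 pop 3: in={} → {1,2} (no change)
  #5 pop 4: in={1,2} → {1,2} (was {}); enqueue [3]
  #6 pop 5: in={1,3} → {1,2,3} (was {}); enqueue []
  #7 pop 3: in={1,2} → {1,2} (no change)

Fixpoint:
  val[0] = {}
  val[1] = {1,3}
  val[2] = {}
  val[3] = {1,2}
  val[4] = {1,2}
  val[5] = {1,2,3}

{1,2,3}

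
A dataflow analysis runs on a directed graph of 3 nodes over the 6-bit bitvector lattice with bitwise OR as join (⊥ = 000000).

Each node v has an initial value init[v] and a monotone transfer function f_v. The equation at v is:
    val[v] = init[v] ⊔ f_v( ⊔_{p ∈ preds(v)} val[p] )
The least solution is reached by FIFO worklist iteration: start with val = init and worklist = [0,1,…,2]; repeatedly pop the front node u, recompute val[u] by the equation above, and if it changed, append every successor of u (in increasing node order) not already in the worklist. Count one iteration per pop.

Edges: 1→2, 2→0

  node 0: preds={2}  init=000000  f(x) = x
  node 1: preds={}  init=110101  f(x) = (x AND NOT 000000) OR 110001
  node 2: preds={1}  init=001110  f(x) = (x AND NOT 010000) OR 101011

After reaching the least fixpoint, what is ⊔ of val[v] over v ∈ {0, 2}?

101111

Worklist (4 pops):
  #1 pop 0: in=001110 → 001110 (was 000000); enqueue []
  #2 pop 1: in=000000 → 110101 (no change)
  #3 pop 2: in=110101 → 101111 (was 001110); enqueue [0]
  #4 pop 0: in=101111 → 101111 (was 001110); enqueue []

Fixpoint:
  val[0] = 101111
  val[1] = 110101
  val[2] = 101111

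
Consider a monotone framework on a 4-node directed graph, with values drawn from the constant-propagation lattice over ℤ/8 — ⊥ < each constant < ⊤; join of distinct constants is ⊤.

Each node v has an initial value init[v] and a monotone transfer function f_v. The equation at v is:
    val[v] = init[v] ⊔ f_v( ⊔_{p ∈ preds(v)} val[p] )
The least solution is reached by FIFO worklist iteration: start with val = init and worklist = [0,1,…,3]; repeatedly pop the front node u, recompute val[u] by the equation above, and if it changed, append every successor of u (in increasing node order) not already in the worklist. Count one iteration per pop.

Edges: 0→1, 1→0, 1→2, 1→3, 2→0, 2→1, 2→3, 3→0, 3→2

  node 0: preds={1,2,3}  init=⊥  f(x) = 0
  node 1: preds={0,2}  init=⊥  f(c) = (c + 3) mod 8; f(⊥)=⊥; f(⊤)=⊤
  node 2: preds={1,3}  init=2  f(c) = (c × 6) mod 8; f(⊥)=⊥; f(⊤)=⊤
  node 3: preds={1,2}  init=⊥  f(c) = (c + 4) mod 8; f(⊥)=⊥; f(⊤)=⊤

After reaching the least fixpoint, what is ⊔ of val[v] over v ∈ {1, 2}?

Iteration log — 7 steps:
  step 1. node 0  ⊔preds=2  new=0  old=⊥  +wl: 
  step 2. node 1  ⊔preds=⊤  new=⊤  old=⊥  +wl: 0
  step 3. node 2  ⊔preds=⊤  new=⊤  old=2  +wl: 1
  step 4. node 3  ⊔preds=⊤  new=⊤  old=⊥  +wl: 2
  step 5. node 0  ⊔preds=⊤  new=0  stable
  step 6. node 1  ⊔preds=⊤  new=⊤  stable
  step 7. node 2  ⊔preds=⊤  new=⊤  stable

Least fixpoint reached:
  node 0: 0
  node 1: ⊤
  node 2: ⊤
  node 3: ⊤

⊤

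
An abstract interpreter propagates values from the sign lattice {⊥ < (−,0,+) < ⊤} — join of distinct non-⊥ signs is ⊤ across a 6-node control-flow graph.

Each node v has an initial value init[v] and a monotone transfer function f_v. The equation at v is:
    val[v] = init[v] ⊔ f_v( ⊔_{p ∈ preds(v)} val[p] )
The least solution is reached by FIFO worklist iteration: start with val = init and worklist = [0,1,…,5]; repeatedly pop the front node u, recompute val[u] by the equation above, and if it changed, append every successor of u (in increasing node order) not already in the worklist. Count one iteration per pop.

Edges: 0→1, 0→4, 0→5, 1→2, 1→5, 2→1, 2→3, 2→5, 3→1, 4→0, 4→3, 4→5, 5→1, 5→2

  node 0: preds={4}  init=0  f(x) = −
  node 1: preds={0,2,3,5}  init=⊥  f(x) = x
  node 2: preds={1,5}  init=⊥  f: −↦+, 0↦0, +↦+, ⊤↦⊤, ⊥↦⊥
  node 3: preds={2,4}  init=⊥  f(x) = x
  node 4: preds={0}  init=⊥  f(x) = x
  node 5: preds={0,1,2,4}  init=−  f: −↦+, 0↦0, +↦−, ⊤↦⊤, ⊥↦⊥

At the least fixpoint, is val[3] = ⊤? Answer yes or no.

yes

Worklist (10 pops):
  #1 pop 0: in=⊥ → ⊤ (was 0); enqueue []
  #2 pop 1: in=⊤ → ⊤ (was ⊥); enqueue []
  #3 pop 2: in=⊤ → ⊤ (was ⊥); enqueue [1]
  #4 pop 3: in=⊤ → ⊤ (was ⊥); enqueue []
  #5 pop 4: in=⊤ → ⊤ (was ⊥); enqueue [0,3]
  #6 pop 5: in=⊤ → ⊤ (was −); enqueue [2]
  #7 pop 1: in=⊤ → ⊤ (no change)
  #8 pop 0: in=⊤ → ⊤ (no change)
  #9 pop 3: in=⊤ → ⊤ (no change)
  #10 pop 2: in=⊤ → ⊤ (no change)

Fixpoint:
  val[0] = ⊤
  val[1] = ⊤
  val[2] = ⊤
  val[3] = ⊤
  val[4] = ⊤
  val[5] = ⊤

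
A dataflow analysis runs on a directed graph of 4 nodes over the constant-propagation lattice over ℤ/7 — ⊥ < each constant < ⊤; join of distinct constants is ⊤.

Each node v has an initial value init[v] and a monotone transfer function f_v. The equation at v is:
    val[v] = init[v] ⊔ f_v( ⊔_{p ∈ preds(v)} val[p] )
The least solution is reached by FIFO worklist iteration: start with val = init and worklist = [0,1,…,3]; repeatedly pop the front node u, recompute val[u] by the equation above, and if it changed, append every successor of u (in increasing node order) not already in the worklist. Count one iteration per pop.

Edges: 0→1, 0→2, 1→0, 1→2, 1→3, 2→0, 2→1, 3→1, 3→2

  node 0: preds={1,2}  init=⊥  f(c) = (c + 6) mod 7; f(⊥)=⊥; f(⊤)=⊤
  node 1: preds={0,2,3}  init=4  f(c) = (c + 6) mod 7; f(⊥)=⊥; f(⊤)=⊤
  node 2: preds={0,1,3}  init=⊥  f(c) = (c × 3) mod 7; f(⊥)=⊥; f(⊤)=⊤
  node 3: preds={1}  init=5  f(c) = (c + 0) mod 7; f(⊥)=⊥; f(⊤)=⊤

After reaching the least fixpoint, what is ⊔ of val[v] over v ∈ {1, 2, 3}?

Worklist (7 pops):
  #1 pop 0: in=4 → 3 (was ⊥); enqueue []
  #2 pop 1: in=⊤ → ⊤ (was 4); enqueue [0]
  #3 pop 2: in=⊤ → ⊤ (was ⊥); enqueue [1]
  #4 pop 3: in=⊤ → ⊤ (was 5); enqueue [2]
  #5 pop 0: in=⊤ → ⊤ (was 3); enqueue []
  #6 pop 1: in=⊤ → ⊤ (no change)
  #7 pop 2: in=⊤ → ⊤ (no change)

Fixpoint:
  val[0] = ⊤
  val[1] = ⊤
  val[2] = ⊤
  val[3] = ⊤

⊤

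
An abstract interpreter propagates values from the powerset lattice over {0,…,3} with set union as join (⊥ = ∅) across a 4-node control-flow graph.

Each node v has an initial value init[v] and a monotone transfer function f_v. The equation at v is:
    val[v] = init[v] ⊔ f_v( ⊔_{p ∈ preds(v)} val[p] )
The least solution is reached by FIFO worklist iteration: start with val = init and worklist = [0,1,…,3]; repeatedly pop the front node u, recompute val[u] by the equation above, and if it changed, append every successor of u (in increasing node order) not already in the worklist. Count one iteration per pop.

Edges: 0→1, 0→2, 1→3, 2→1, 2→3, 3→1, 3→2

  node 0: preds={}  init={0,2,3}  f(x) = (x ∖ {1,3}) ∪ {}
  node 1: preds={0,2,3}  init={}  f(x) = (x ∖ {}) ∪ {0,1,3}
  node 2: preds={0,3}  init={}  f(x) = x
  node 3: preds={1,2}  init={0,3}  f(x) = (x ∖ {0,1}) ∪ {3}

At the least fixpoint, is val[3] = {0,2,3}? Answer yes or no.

yes

Iteration log — 6 steps:
  step 1. node 0  ⊔preds={}  new={0,2,3}  stable
  step 2. node 1  ⊔preds={0,2,3}  new={0,1,2,3}  old={}  +wl: 
  step 3. node 2  ⊔preds={0,2,3}  new={0,2,3}  old={}  +wl: 1
  step 4. node 3  ⊔preds={0,1,2,3}  new={0,2,3}  old={0,3}  +wl: 2
  step 5. node 1  ⊔preds={0,2,3}  new={0,1,2,3}  stable
  step 6. node 2  ⊔preds={0,2,3}  new={0,2,3}  stable

Least fixpoint reached:
  node 0: {0,2,3}
  node 1: {0,1,2,3}
  node 2: {0,2,3}
  node 3: {0,2,3}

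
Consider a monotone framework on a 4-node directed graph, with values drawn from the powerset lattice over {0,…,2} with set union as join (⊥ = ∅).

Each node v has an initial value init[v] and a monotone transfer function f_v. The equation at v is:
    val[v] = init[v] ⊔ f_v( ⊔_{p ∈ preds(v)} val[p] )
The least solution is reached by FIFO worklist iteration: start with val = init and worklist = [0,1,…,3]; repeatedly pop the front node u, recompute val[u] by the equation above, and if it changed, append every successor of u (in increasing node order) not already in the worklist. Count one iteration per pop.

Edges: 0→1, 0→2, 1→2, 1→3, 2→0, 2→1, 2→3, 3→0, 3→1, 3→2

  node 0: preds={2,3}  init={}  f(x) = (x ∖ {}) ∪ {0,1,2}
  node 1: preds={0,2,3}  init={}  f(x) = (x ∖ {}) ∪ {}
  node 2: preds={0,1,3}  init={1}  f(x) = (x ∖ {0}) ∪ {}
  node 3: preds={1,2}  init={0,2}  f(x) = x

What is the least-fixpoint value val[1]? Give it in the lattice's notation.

{0,1,2}

Iteration log — 7 steps:
  step 1. node 0  ⊔preds={0,1,2}  new={0,1,2}  old={}  +wl: 
  step 2. node 1  ⊔preds={0,1,2}  new={0,1,2}  old={}  +wl: 
  step 3. node 2  ⊔preds={0,1,2}  new={1,2}  old={1}  +wl: 0,1
  step 4. node 3  ⊔preds={0,1,2}  new={0,1,2}  old={0,2}  +wl: 2
  step 5. node 0  ⊔preds={0,1,2}  new={0,1,2}  stable
  step 6. node 1  ⊔preds={0,1,2}  new={0,1,2}  stable
  step 7. node 2  ⊔preds={0,1,2}  new={1,2}  stable

Least fixpoint reached:
  node 0: {0,1,2}
  node 1: {0,1,2}
  node 2: {1,2}
  node 3: {0,1,2}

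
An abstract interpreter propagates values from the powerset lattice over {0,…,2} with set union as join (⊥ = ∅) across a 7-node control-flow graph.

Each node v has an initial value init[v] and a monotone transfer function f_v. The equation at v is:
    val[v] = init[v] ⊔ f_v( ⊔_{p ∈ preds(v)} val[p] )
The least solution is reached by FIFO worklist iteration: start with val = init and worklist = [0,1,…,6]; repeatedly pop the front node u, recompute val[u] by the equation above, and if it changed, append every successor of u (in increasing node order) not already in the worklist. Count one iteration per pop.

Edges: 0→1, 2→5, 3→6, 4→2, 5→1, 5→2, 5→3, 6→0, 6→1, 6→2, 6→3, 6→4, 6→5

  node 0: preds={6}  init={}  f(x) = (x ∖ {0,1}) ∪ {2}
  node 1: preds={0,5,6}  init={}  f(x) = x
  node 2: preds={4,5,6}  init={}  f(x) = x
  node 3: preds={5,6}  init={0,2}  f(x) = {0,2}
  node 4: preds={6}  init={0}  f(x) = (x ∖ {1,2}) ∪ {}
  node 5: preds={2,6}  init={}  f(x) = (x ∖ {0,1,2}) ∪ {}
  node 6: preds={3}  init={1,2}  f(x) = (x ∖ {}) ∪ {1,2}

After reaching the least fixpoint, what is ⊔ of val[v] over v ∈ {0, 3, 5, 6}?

{0,1,2}

Trace (13 dequeues):
  [1] u=0 | in {1,2} | out {2} | prev {} | push {}
  [2] u=1 | in {1,2} | out {1,2} | prev {} | push {}
  [3] u=2 | in {0,1,2} | out {0,1,2} | prev {} | push {}
  [4] u=3 | in {1,2} | out {0,2} | ==
  [5] u=4 | in {1,2} | out {0} | ==
  [6] u=5 | in {0,1,2} | out {} | ==
  [7] u=6 | in {0,2} | out {0,1,2} | prev {1,2} | push {0,1,2,3,4,5}
  [8] u=0 | in {0,1,2} | out {2} | ==
  [9] u=1 | in {0,1,2} | out {0,1,2} | prev {1,2} | push {}
  [10] u=2 | in {0,1,2} | out {0,1,2} | ==
  [11] u=3 | in {0,1,2} | out {0,2} | ==
  [12] u=4 | in {0,1,2} | out {0} | ==
  [13] u=5 | in {0,1,2} | out {} | ==

Converged values:
  [0] {2}
  [1] {0,1,2}
  [2] {0,1,2}
  [3] {0,2}
  [4] {0}
  [5] {}
  [6] {0,1,2}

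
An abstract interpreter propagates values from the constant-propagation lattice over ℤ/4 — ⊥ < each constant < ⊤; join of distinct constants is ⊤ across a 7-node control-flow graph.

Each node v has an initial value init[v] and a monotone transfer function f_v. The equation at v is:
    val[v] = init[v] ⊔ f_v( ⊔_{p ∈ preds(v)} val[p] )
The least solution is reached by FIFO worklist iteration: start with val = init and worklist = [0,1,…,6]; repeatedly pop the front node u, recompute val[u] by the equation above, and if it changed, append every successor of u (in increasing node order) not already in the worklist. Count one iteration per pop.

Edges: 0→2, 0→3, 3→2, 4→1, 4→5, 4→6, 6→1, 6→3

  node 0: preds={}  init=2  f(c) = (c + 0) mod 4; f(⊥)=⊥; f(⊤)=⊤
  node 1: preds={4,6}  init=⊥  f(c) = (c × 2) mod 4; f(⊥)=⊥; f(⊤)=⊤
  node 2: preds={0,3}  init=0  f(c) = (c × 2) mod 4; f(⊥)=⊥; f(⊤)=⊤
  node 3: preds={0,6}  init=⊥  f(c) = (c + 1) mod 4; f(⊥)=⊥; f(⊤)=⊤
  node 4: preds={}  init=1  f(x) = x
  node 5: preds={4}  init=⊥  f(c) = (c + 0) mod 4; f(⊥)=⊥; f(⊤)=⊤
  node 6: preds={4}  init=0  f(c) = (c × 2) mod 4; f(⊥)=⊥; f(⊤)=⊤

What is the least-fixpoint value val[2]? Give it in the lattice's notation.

Trace (10 dequeues):
  [1] u=0 | in ⊥ | out 2 | ==
  [2] u=1 | in ⊤ | out ⊤ | prev ⊥ | push {}
  [3] u=2 | in 2 | out 0 | ==
  [4] u=3 | in ⊤ | out ⊤ | prev ⊥ | push {2}
  [5] u=4 | in ⊥ | out 1 | ==
  [6] u=5 | in 1 | out 1 | prev ⊥ | push {}
  [7] u=6 | in 1 | out ⊤ | prev 0 | push {1,3}
  [8] u=2 | in ⊤ | out ⊤ | prev 0 | push {}
  [9] u=1 | in ⊤ | out ⊤ | ==
  [10] u=3 | in ⊤ | out ⊤ | ==

Converged values:
  [0] 2
  [1] ⊤
  [2] ⊤
  [3] ⊤
  [4] 1
  [5] 1
  [6] ⊤

⊤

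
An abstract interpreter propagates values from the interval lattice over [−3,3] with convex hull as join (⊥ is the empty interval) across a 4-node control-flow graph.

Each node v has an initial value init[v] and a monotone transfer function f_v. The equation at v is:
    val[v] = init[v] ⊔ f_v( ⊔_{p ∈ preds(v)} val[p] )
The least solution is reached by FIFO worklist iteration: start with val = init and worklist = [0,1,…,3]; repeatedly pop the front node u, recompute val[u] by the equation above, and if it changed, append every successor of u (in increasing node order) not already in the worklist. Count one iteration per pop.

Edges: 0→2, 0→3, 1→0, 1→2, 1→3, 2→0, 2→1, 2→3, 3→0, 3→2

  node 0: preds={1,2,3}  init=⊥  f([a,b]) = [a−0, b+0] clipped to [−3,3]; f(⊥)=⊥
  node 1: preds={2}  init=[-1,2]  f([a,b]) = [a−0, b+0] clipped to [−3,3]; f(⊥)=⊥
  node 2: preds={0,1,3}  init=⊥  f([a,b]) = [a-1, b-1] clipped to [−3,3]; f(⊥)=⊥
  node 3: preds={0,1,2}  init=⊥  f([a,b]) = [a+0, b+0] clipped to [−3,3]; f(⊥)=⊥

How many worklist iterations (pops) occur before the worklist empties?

13

Worklist (13 pops):
  #1 pop 0: in=[-1,2] → [-1,2] (was ⊥); enqueue []
  #2 pop 1: in=⊥ → [-1,2] (no change)
  #3 pop 2: in=[-1,2] → [-2,1] (was ⊥); enqueue [0,1]
  #4 pop 3: in=[-2,2] → [-2,2] (was ⊥); enqueue [2]
  #5 pop 0: in=[-2,2] → [-2,2] (was [-1,2]); enqueue [3]
  #6 pop 1: in=[-2,1] → [-2,2] (was [-1,2]); enqueue [0]
  #7 pop 2: in=[-2,2] → [-3,1] (was [-2,1]); enqueue [1]
  #8 pop 3: in=[-3,2] → [-3,2] (was [-2,2]); enqueue [2]
  #9 pop 0: in=[-3,2] → [-3,2] (was [-2,2]); enqueue [3]
  #10 pop 1: in=[-3,1] → [-3,2] (was [-2,2]); enqueue [0]
  #11 pop 2: in=[-3,2] → [-3,1] (no change)
  #12 pop 3: in=[-3,2] → [-3,2] (no change)
  #13 pop 0: in=[-3,2] → [-3,2] (no change)

Fixpoint:
  val[0] = [-3,2]
  val[1] = [-3,2]
  val[2] = [-3,1]
  val[3] = [-3,2]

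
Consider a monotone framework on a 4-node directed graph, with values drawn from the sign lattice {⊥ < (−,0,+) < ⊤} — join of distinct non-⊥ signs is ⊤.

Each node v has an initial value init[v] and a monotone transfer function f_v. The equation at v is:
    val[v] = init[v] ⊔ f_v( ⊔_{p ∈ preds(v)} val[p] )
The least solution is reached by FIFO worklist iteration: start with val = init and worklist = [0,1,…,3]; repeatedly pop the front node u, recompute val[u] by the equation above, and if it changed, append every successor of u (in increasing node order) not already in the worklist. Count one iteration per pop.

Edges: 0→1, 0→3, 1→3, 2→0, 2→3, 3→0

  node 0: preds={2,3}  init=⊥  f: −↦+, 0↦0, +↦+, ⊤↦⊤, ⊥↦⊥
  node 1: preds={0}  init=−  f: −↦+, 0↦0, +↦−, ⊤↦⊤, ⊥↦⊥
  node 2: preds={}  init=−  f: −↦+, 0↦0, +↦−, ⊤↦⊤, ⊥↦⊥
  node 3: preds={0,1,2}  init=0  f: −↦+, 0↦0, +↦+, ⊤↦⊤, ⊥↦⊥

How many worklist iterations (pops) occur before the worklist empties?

Trace (5 dequeues):
  [1] u=0 | in ⊤ | out ⊤ | prev ⊥ | push {}
  [2] u=1 | in ⊤ | out ⊤ | prev − | push {}
  [3] u=2 | in ⊥ | out − | ==
  [4] u=3 | in ⊤ | out ⊤ | prev 0 | push {0}
  [5] u=0 | in ⊤ | out ⊤ | ==

Converged values:
  [0] ⊤
  [1] ⊤
  [2] −
  [3] ⊤

5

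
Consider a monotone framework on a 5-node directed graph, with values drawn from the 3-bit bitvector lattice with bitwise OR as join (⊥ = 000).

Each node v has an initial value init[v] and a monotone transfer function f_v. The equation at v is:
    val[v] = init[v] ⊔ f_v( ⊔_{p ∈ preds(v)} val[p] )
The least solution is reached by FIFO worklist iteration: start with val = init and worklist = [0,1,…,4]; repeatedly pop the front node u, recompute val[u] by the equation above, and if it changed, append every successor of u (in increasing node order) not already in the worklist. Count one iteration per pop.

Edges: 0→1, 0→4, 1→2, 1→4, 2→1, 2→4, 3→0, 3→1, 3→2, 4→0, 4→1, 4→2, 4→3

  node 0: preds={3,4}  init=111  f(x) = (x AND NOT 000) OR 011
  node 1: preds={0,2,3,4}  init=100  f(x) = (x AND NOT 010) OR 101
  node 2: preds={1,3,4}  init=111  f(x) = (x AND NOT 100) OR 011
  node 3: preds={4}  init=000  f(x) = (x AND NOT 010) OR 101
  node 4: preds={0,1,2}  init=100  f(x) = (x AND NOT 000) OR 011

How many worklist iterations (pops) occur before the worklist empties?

9

Trace (9 dequeues):
  [1] u=0 | in 100 | out 111 | ==
  [2] u=1 | in 111 | out 101 | prev 100 | push {}
  [3] u=2 | in 101 | out 111 | ==
  [4] u=3 | in 100 | out 101 | prev 000 | push {0,1,2}
  [5] u=4 | in 111 | out 111 | prev 100 | push {3}
  [6] u=0 | in 111 | out 111 | ==
  [7] u=1 | in 111 | out 101 | ==
  [8] u=2 | in 111 | out 111 | ==
  [9] u=3 | in 111 | out 101 | ==

Converged values:
  [0] 111
  [1] 101
  [2] 111
  [3] 101
  [4] 111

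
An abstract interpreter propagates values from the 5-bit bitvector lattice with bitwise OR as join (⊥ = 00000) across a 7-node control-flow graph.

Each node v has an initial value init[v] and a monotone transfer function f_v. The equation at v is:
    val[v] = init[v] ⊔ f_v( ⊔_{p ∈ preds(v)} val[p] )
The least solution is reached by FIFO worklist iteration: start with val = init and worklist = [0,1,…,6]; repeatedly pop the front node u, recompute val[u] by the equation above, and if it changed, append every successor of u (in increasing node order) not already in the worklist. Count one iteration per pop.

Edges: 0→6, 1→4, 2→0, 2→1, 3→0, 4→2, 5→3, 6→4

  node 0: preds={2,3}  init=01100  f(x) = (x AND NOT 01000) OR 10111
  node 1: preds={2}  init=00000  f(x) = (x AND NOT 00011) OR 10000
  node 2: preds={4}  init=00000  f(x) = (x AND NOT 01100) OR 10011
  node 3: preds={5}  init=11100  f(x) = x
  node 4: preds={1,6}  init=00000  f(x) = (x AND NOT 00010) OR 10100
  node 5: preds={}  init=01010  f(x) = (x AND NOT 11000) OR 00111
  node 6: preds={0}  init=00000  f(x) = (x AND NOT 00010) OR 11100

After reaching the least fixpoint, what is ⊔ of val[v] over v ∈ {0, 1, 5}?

11111

Iteration log — 14 steps:
  step 1. node 0  ⊔preds=11100  new=11111  old=01100  +wl: 
  step 2. node 1  ⊔preds=00000  new=10000  old=00000  +wl: 
  step 3. node 2  ⊔preds=00000  new=10011  old=00000  +wl: 0,1
  step 4. node 3  ⊔preds=01010  new=11110  old=11100  +wl: 
  step 5. node 4  ⊔preds=10000  new=10100  old=00000  +wl: 2
  step 6. node 5  ⊔preds=00000  new=01111  old=01010  +wl: 3
  step 7. node 6  ⊔preds=11111  new=11101  old=00000  +wl: 4
  step 8. node 0  ⊔preds=11111  new=11111  stable
  step 9. node 1  ⊔preds=10011  new=10000  stable
  step 10. node 2  ⊔preds=10100  new=10011  stable
  step 11. node 3  ⊔preds=01111  new=11111  old=11110  +wl: 0
  step 12. node 4  ⊔preds=11101  new=11101  old=10100  +wl: 2
  step 13. node 0  ⊔preds=11111  new=11111  stable
  step 14. node 2  ⊔preds=11101  new=10011  stable

Least fixpoint reached:
  node 0: 11111
  node 1: 10000
  node 2: 10011
  node 3: 11111
  node 4: 11101
  node 5: 01111
  node 6: 11101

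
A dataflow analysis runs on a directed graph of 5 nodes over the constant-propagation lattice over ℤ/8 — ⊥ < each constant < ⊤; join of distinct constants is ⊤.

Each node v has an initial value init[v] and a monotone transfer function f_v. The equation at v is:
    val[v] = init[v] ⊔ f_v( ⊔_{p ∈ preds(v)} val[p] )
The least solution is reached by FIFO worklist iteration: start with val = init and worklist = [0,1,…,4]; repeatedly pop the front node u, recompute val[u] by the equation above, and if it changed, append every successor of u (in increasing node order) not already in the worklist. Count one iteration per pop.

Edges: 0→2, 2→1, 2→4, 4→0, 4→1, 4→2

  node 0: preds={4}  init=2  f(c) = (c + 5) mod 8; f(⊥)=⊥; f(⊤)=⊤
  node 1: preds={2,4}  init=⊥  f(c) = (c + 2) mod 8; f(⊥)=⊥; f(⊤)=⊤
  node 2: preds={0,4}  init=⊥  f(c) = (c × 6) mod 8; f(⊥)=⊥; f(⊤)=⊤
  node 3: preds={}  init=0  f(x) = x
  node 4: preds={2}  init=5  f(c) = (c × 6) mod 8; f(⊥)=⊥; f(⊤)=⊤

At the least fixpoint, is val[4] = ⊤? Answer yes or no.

Trace (8 dequeues):
  [1] u=0 | in 5 | out 2 | ==
  [2] u=1 | in 5 | out 7 | prev ⊥ | push {}
  [3] u=2 | in ⊤ | out ⊤ | prev ⊥ | push {1}
  [4] u=3 | in ⊥ | out 0 | ==
  [5] u=4 | in ⊤ | out ⊤ | prev 5 | push {0,2}
  [6] u=1 | in ⊤ | out ⊤ | prev 7 | push {}
  [7] u=0 | in ⊤ | out ⊤ | prev 2 | push {}
  [8] u=2 | in ⊤ | out ⊤ | ==

Converged values:
  [0] ⊤
  [1] ⊤
  [2] ⊤
  [3] 0
  [4] ⊤

yes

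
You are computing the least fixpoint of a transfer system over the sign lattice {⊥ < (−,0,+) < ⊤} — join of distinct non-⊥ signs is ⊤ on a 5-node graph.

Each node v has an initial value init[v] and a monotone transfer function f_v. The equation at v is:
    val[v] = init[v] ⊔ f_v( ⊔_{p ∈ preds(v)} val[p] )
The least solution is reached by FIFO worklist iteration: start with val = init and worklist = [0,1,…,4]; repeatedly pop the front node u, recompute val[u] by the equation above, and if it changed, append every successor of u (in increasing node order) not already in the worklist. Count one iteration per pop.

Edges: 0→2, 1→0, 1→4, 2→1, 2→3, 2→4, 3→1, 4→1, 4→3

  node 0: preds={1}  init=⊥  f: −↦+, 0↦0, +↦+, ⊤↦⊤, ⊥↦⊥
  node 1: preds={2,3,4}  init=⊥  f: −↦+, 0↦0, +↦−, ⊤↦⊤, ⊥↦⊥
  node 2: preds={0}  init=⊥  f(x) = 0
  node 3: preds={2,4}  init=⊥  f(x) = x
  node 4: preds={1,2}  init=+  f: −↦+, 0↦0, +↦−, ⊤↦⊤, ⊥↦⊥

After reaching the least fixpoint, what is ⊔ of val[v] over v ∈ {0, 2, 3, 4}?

⊤

Trace (12 dequeues):
  [1] u=0 | in ⊥ | out ⊥ | ==
  [2] u=1 | in + | out − | prev ⊥ | push {0}
  [3] u=2 | in ⊥ | out 0 | prev ⊥ | push {1}
  [4] u=3 | in ⊤ | out ⊤ | prev ⊥ | push {}
  [5] u=4 | in ⊤ | out ⊤ | prev + | push {3}
  [6] u=0 | in − | out + | prev ⊥ | push {2}
  [7] u=1 | in ⊤ | out ⊤ | prev − | push {0,4}
  [8] u=3 | in ⊤ | out ⊤ | ==
  [9] u=2 | in + | out 0 | ==
  [10] u=0 | in ⊤ | out ⊤ | prev + | push {2}
  [11] u=4 | in ⊤ | out ⊤ | ==
  [12] u=2 | in ⊤ | out 0 | ==

Converged values:
  [0] ⊤
  [1] ⊤
  [2] 0
  [3] ⊤
  [4] ⊤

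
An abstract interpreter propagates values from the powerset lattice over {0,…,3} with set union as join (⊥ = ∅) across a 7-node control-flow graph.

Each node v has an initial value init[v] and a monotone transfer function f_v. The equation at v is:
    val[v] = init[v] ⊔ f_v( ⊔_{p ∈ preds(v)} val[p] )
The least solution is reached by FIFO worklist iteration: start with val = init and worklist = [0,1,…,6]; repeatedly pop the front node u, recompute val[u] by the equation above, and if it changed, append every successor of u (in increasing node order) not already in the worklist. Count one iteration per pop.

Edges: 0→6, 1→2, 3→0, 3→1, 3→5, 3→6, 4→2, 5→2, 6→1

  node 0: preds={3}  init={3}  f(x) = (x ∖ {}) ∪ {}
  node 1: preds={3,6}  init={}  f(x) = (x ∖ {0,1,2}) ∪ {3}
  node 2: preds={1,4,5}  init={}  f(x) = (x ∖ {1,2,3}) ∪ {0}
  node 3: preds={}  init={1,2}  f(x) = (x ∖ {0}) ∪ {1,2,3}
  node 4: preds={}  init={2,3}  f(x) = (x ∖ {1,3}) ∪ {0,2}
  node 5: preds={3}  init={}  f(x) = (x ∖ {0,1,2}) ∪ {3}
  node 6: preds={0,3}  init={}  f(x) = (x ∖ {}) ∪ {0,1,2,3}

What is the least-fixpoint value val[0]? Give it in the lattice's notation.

Iteration log — 10 steps:
  step 1. node 0  ⊔preds={1,2}  new={1,2,3}  old={3}  +wl: 
  step 2. node 1  ⊔preds={1,2}  new={3}  old={}  +wl: 
  step 3. node 2  ⊔preds={2,3}  new={0}  old={}  +wl: 
  step 4. node 3  ⊔preds={}  new={1,2,3}  old={1,2}  +wl: 0,1
  step 5. node 4  ⊔preds={}  new={0,2,3}  old={2,3}  +wl: 2
  step 6. node 5  ⊔preds={1,2,3}  new={3}  old={}  +wl: 
  step 7. node 6  ⊔preds={1,2,3}  new={0,1,2,3}  old={}  +wl: 
  step 8. node 0  ⊔preds={1,2,3}  new={1,2,3}  stable
  step 9. node 1  ⊔preds={0,1,2,3}  new={3}  stable
  step 10. node 2  ⊔preds={0,2,3}  new={0}  stable

Least fixpoint reached:
  node 0: {1,2,3}
  node 1: {3}
  node 2: {0}
  node 3: {1,2,3}
  node 4: {0,2,3}
  node 5: {3}
  node 6: {0,1,2,3}

{1,2,3}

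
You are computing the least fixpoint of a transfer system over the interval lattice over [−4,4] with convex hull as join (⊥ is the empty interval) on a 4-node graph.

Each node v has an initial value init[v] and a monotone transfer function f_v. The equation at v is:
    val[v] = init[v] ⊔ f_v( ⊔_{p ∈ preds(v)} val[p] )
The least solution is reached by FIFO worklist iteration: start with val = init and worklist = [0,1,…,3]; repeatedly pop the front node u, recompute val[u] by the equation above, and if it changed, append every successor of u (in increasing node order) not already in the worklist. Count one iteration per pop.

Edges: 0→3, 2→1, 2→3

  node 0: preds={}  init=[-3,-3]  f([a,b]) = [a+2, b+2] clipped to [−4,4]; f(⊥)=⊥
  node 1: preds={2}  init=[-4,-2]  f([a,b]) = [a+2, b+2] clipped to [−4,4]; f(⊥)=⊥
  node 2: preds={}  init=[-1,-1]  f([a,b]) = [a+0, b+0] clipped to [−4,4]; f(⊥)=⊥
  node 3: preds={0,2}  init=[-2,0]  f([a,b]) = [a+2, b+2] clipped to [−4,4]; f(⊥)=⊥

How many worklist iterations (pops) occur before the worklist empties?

Worklist (4 pops):
  #1 pop 0: in=⊥ → [-3,-3] (no change)
  #2 pop 1: in=[-1,-1] → [-4,1] (was [-4,-2]); enqueue []
  #3 pop 2: in=⊥ → [-1,-1] (no change)
  #4 pop 3: in=[-3,-1] → [-2,1] (was [-2,0]); enqueue []

Fixpoint:
  val[0] = [-3,-3]
  val[1] = [-4,1]
  val[2] = [-1,-1]
  val[3] = [-2,1]

4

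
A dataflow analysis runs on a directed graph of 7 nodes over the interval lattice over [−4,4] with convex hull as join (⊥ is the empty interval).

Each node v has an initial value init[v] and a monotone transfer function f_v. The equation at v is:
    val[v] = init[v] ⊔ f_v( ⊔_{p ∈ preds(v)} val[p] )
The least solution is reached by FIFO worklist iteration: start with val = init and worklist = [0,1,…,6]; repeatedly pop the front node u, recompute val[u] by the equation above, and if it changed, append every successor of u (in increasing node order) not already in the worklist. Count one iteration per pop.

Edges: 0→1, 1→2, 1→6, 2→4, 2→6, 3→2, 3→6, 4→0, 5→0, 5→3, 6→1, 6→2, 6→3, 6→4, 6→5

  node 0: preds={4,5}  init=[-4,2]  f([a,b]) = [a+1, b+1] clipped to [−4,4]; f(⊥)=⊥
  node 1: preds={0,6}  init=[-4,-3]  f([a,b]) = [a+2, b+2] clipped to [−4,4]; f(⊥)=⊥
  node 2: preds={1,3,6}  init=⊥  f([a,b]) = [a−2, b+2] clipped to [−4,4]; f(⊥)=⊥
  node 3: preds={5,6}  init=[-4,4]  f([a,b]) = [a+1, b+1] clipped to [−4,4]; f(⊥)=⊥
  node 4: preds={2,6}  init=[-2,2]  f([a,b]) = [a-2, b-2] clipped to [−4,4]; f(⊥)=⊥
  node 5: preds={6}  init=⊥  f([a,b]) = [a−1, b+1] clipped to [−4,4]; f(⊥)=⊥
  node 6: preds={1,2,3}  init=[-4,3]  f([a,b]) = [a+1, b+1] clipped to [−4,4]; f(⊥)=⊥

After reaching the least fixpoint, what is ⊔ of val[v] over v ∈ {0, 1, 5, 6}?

Worklist (13 pops):
  #1 pop 0: in=[-2,2] → [-4,3] (was [-4,2]); enqueue []
  #2 pop 1: in=[-4,3] → [-4,4] (was [-4,-3]); enqueue []
  #3 pop 2: in=[-4,4] → [-4,4] (was ⊥); enqueue []
  #4 pop 3: in=[-4,3] → [-4,4] (no change)
  #5 pop 4: in=[-4,4] → [-4,2] (was [-2,2]); enqueue [0]
  #6 pop 5: in=[-4,3] → [-4,4] (was ⊥); enqueue [3]
  #7 pop 6: in=[-4,4] → [-4,4] (was [-4,3]); enqueue [1,2,4,5]
  #8 pop 0: in=[-4,4] → [-4,4] (was [-4,3]); enqueue []
  #9 pop 3: in=[-4,4] → [-4,4] (no change)
  #10 pop 1: in=[-4,4] → [-4,4] (no change)
  #11 pop 2: in=[-4,4] → [-4,4] (no change)
  #12 pop 4: in=[-4,4] → [-4,2] (no change)
  #13 pop 5: in=[-4,4] → [-4,4] (no change)

Fixpoint:
  val[0] = [-4,4]
  val[1] = [-4,4]
  val[2] = [-4,4]
  val[3] = [-4,4]
  val[4] = [-4,2]
  val[5] = [-4,4]
  val[6] = [-4,4]

[-4,4]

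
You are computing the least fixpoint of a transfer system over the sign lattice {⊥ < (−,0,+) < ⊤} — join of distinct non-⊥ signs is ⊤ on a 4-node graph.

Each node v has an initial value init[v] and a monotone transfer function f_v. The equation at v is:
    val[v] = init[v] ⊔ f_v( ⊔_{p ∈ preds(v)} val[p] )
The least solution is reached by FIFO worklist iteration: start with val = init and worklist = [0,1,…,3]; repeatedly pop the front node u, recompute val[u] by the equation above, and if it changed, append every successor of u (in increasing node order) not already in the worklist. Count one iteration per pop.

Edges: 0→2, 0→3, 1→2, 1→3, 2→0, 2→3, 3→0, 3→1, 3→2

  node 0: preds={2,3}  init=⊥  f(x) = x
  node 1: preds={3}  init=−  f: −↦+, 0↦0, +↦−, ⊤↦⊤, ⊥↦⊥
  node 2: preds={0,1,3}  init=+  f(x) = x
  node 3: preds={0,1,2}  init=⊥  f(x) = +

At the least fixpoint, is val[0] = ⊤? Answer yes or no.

Iteration log — 8 steps:
  step 1. node 0  ⊔preds=+  new=+  old=⊥  +wl: 
  step 2. node 1  ⊔preds=⊥  new=−  stable
  step 3. node 2  ⊔preds=⊤  new=⊤  old=+  +wl: 0
  step 4. node 3  ⊔preds=⊤  new=+  old=⊥  +wl: 1,2
  step 5. node 0  ⊔preds=⊤  new=⊤  old=+  +wl: 3
  step 6. node 1  ⊔preds=+  new=−  stable
  step 7. node 2  ⊔preds=⊤  new=⊤  stable
  step 8. node 3  ⊔preds=⊤  new=+  stable

Least fixpoint reached:
  node 0: ⊤
  node 1: −
  node 2: ⊤
  node 3: +

yes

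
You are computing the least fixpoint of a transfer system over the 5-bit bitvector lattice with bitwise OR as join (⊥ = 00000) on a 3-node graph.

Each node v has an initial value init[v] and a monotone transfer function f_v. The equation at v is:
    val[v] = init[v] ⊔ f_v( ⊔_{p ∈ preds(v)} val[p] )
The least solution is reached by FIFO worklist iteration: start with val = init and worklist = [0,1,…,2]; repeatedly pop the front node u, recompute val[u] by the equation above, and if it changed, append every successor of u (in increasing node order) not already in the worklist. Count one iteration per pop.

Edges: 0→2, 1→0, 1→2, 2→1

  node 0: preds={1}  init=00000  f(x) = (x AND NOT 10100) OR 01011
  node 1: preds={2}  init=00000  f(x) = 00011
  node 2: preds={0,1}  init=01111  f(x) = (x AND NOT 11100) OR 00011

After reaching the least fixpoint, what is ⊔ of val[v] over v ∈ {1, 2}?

Trace (4 dequeues):
  [1] u=0 | in 00000 | out 01011 | prev 00000 | push {}
  [2] u=1 | in 01111 | out 00011 | prev 00000 | push {0}
  [3] u=2 | in 01011 | out 01111 | ==
  [4] u=0 | in 00011 | out 01011 | ==

Converged values:
  [0] 01011
  [1] 00011
  [2] 01111

01111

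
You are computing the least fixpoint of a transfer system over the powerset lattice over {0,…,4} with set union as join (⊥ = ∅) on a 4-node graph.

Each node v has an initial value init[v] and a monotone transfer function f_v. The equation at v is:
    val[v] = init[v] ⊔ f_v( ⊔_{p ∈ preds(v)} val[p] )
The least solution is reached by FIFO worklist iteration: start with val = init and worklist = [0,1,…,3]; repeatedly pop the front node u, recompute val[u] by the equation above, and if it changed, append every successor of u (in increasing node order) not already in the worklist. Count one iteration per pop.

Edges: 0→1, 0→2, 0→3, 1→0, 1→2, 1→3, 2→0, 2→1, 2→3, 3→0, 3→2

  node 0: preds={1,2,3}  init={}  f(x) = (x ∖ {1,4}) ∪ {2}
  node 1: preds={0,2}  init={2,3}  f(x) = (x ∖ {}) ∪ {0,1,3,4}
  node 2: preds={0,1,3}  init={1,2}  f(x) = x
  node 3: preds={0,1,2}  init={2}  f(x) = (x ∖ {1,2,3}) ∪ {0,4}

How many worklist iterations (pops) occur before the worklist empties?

8

Iteration log — 8 steps:
  step 1. node 0  ⊔preds={1,2,3}  new={2,3}  old={}  +wl: 
  step 2. node 1  ⊔preds={1,2,3}  new={0,1,2,3,4}  old={2,3}  +wl: 0
  step 3. node 2  ⊔preds={0,1,2,3,4}  new={0,1,2,3,4}  old={1,2}  +wl: 1
  step 4. node 3  ⊔preds={0,1,2,3,4}  new={0,2,4}  old={2}  +wl: 2
  step 5. node 0  ⊔preds={0,1,2,3,4}  new={0,2,3}  old={2,3}  +wl: 3
  step 6. node 1  ⊔preds={0,1,2,3,4}  new={0,1,2,3,4}  stable
  step 7. node 2  ⊔preds={0,1,2,3,4}  new={0,1,2,3,4}  stable
  step 8. node 3  ⊔preds={0,1,2,3,4}  new={0,2,4}  stable

Least fixpoint reached:
  node 0: {0,2,3}
  node 1: {0,1,2,3,4}
  node 2: {0,1,2,3,4}
  node 3: {0,2,4}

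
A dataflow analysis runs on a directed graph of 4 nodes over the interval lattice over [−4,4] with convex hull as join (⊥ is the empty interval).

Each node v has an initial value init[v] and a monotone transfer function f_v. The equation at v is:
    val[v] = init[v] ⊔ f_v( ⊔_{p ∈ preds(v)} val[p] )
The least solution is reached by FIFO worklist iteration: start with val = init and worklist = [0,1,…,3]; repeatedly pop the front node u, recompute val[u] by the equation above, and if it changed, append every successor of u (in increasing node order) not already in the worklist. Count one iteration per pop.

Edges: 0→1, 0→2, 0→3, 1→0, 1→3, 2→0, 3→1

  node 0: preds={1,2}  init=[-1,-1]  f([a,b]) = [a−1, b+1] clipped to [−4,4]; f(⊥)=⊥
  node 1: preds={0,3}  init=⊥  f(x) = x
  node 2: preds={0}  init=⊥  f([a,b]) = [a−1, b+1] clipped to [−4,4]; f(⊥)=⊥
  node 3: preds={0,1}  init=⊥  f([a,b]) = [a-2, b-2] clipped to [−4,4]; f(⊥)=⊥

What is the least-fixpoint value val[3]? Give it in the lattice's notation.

Worklist (18 pops):
  #1 pop 0: in=⊥ → [-1,-1] (no change)
  #2 pop 1: in=[-1,-1] → [-1,-1] (was ⊥); enqueue [0]
  #3 pop 2: in=[-1,-1] → [-2,0] (was ⊥); enqueue []
  #4 pop 3: in=[-1,-1] → [-3,-3] (was ⊥); enqueue [1]
  #5 pop 0: in=[-2,0] → [-3,1] (was [-1,-1]); enqueue [2,3]
  #6 pop 1: in=[-3,1] → [-3,1] (was [-1,-1]); enqueue [0]
  #7 pop 2: in=[-3,1] → [-4,2] (was [-2,0]); enqueue []
  #8 pop 3: in=[-3,1] → [-4,-1] (was [-3,-3]); enqueue [1]
  #9 pop 0: in=[-4,2] → [-4,3] (was [-3,1]); enqueue [2,3]
  #10 pop 1: in=[-4,3] → [-4,3] (was [-3,1]); enqueue [0]
  #11 pop 2: in=[-4,3] → [-4,4] (was [-4,2]); enqueue []
  #12 pop 3: in=[-4,3] → [-4,1] (was [-4,-1]); enqueue [1]
  #13 pop 0: in=[-4,4] → [-4,4] (was [-4,3]); enqueue [2,3]
  #14 pop 1: in=[-4,4] → [-4,4] (was [-4,3]); enqueue [0]
  #15 pop 2: in=[-4,4] → [-4,4] (no change)
  #16 pop 3: in=[-4,4] → [-4,2] (was [-4,1]); enqueue [1]
  #17 pop 0: in=[-4,4] → [-4,4] (no change)
  #18 pop 1: in=[-4,4] → [-4,4] (no change)

Fixpoint:
  val[0] = [-4,4]
  val[1] = [-4,4]
  val[2] = [-4,4]
  val[3] = [-4,2]

[-4,2]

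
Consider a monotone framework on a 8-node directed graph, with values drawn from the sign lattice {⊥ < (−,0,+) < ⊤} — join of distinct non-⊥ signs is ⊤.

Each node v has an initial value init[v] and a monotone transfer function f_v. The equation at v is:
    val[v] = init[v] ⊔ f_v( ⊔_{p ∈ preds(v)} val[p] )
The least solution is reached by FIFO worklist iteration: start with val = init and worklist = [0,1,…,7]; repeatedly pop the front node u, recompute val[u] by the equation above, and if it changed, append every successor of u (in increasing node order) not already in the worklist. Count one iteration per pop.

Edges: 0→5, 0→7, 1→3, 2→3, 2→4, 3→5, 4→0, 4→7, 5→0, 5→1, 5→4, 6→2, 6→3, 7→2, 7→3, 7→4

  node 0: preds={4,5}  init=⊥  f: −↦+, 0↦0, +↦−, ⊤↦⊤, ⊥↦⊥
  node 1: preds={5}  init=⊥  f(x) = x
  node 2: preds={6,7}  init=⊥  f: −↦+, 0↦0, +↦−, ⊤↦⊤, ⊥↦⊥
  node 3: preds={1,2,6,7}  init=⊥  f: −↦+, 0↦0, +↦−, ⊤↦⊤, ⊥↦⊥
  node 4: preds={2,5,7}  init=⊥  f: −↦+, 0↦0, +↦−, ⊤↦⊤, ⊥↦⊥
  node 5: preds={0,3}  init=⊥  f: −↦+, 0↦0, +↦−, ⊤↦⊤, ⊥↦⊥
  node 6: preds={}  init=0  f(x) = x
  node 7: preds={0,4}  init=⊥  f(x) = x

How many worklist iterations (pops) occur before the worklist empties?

Trace (15 dequeues):
  [1] u=0 | in ⊥ | out ⊥ | ==
  [2] u=1 | in ⊥ | out ⊥ | ==
  [3] u=2 | in 0 | out 0 | prev ⊥ | push {}
  [4] u=3 | in 0 | out 0 | prev ⊥ | push {}
  [5] u=4 | in 0 | out 0 | prev ⊥ | push {0}
  [6] u=5 | in 0 | out 0 | prev ⊥ | push {1,4}
  [7] u=6 | in ⊥ | out 0 | ==
  [8] u=7 | in 0 | out 0 | prev ⊥ | push {2,3}
  [9] u=0 | in 0 | out 0 | prev ⊥ | push {5,7}
  [10] u=1 | in 0 | out 0 | prev ⊥ | push {}
  [11] u=4 | in 0 | out 0 | ==
  [12] u=2 | in 0 | out 0 | ==
  [13] u=3 | in 0 | out 0 | ==
  [14] u=5 | in 0 | out 0 | ==
  [15] u=7 | in 0 | out 0 | ==

Converged values:
  [0] 0
  [1] 0
  [2] 0
  [3] 0
  [4] 0
  [5] 0
  [6] 0
  [7] 0

15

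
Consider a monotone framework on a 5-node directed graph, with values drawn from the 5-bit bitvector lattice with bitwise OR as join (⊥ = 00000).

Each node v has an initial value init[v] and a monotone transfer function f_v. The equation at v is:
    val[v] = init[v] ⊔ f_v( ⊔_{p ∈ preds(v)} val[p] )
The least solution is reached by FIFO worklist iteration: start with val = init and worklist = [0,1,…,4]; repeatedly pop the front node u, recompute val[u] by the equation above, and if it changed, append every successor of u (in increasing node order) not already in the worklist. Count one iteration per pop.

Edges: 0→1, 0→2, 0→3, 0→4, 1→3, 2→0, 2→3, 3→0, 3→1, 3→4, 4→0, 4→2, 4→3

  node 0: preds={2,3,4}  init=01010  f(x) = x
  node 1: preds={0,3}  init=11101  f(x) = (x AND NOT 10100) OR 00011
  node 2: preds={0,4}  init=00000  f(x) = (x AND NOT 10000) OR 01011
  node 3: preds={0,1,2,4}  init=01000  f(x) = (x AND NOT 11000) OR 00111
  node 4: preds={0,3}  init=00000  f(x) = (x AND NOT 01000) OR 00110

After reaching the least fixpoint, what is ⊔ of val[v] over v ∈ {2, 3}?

01111

Trace (11 dequeues):
  [1] u=0 | in 01000 | out 01010 | ==
  [2] u=1 | in 01010 | out 11111 | prev 11101 | push {}
  [3] u=2 | in 01010 | out 01011 | prev 00000 | push {0}
  [4] u=3 | in 11111 | out 01111 | prev 01000 | push {1}
  [5] u=4 | in 01111 | out 00111 | prev 00000 | push {2,3}
  [6] u=0 | in 01111 | out 01111 | prev 01010 | push {4}
  [7] u=1 | in 01111 | out 11111 | ==
  [8] u=2 | in 01111 | out 01111 | prev 01011 | push {0}
  [9] u=3 | in 11111 | out 01111 | ==
  [10] u=4 | in 01111 | out 00111 | ==
  [11] u=0 | in 01111 | out 01111 | ==

Converged values:
  [0] 01111
  [1] 11111
  [2] 01111
  [3] 01111
  [4] 00111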